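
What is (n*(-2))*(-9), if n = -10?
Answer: -180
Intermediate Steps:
(n*(-2))*(-9) = -10*(-2)*(-9) = 20*(-9) = -180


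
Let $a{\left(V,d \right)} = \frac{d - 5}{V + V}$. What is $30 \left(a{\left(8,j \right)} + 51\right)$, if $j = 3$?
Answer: $\frac{6105}{4} \approx 1526.3$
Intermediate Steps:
$a{\left(V,d \right)} = \frac{-5 + d}{2 V}$
$30 \left(a{\left(8,j \right)} + 51\right) = 30 \left(\frac{-5 + 3}{2 \cdot 8} + 51\right) = 30 \left(\frac{1}{2} \cdot \frac{1}{8} \left(-2\right) + 51\right) = 30 \left(- \frac{1}{8} + 51\right) = 30 \cdot \frac{407}{8} = \frac{6105}{4}$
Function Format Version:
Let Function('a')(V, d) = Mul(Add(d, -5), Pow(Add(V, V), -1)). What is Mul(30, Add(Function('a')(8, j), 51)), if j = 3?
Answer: Rational(6105, 4) ≈ 1526.3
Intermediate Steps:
Function('a')(V, d) = Mul(Rational(1, 2), Pow(V, -1), Add(-5, d)) (Function('a')(V, d) = Mul(Add(-5, d), Pow(Mul(2, V), -1)) = Mul(Add(-5, d), Mul(Rational(1, 2), Pow(V, -1))) = Mul(Rational(1, 2), Pow(V, -1), Add(-5, d)))
Mul(30, Add(Function('a')(8, j), 51)) = Mul(30, Add(Mul(Rational(1, 2), Pow(8, -1), Add(-5, 3)), 51)) = Mul(30, Add(Mul(Rational(1, 2), Rational(1, 8), -2), 51)) = Mul(30, Add(Rational(-1, 8), 51)) = Mul(30, Rational(407, 8)) = Rational(6105, 4)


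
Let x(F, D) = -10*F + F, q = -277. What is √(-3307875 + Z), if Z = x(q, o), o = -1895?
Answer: I*√3305382 ≈ 1818.1*I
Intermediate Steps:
x(F, D) = -9*F
Z = 2493 (Z = -9*(-277) = 2493)
√(-3307875 + Z) = √(-3307875 + 2493) = √(-3305382) = I*√3305382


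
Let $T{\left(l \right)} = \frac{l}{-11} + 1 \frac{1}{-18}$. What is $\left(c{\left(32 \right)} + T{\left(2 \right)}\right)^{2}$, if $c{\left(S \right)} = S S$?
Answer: $\frac{41089317025}{39204} \approx 1.0481 \cdot 10^{6}$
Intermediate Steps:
$c{\left(S \right)} = S^{2}$
$T{\left(l \right)} = - \frac{1}{18} - \frac{l}{11}$ ($T{\left(l \right)} = l \left(- \frac{1}{11}\right) + 1 \left(- \frac{1}{18}\right) = - \frac{l}{11} - \frac{1}{18} = - \frac{1}{18} - \frac{l}{11}$)
$\left(c{\left(32 \right)} + T{\left(2 \right)}\right)^{2} = \left(32^{2} - \frac{47}{198}\right)^{2} = \left(1024 - \frac{47}{198}\right)^{2} = \left(\frac{202705}{198}\right)^{2} = \frac{41089317025}{39204}$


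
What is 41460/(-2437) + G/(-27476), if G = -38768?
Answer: -261169336/16739753 ≈ -15.602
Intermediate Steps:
41460/(-2437) + G/(-27476) = 41460/(-2437) - 38768/(-27476) = 41460*(-1/2437) - 38768*(-1/27476) = -41460/2437 + 9692/6869 = -261169336/16739753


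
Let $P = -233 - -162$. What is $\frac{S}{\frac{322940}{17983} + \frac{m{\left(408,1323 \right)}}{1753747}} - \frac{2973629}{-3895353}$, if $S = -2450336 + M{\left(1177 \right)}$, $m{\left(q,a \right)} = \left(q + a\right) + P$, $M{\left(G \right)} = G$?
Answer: $- \frac{33430890523996006597043}{245141016708523320} \approx -1.3637 \cdot 10^{5}$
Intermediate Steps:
$P = -71$ ($P = -233 + 162 = -71$)
$m{\left(q,a \right)} = -71 + a + q$ ($m{\left(q,a \right)} = \left(q + a\right) - 71 = \left(a + q\right) - 71 = -71 + a + q$)
$S = -2449159$ ($S = -2450336 + 1177 = -2449159$)
$\frac{S}{\frac{322940}{17983} + \frac{m{\left(408,1323 \right)}}{1753747}} - \frac{2973629}{-3895353} = - \frac{2449159}{\frac{322940}{17983} + \frac{-71 + 1323 + 408}{1753747}} - \frac{2973629}{-3895353} = - \frac{2449159}{322940 \cdot \frac{1}{17983} + 1660 \cdot \frac{1}{1753747}} - - \frac{2973629}{3895353} = - \frac{2449159}{\frac{322940}{17983} + \frac{1660}{1753747}} + \frac{2973629}{3895353} = - \frac{2449159}{\frac{566384907960}{31537632301}} + \frac{2973629}{3895353} = \left(-2449159\right) \frac{31537632301}{566384907960} + \frac{2973629}{3895353} = - \frac{77240675988684859}{566384907960} + \frac{2973629}{3895353} = - \frac{33430890523996006597043}{245141016708523320}$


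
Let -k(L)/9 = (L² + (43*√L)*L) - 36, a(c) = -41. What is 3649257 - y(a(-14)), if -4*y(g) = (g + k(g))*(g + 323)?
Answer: 2602614 + 2237247*I*√41/2 ≈ 2.6026e+6 + 7.1627e+6*I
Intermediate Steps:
k(L) = 324 - 387*L^(3/2) - 9*L² (k(L) = -9*((L² + (43*√L)*L) - 36) = -9*((L² + 43*L^(3/2)) - 36) = -9*(-36 + L² + 43*L^(3/2)) = 324 - 387*L^(3/2) - 9*L²)
y(g) = -(323 + g)*(324 + g - 387*g^(3/2) - 9*g²)/4 (y(g) = -(g + (324 - 387*g^(3/2) - 9*g²))*(g + 323)/4 = -(324 + g - 387*g^(3/2) - 9*g²)*(323 + g)/4 = -(323 + g)*(324 + g - 387*g^(3/2) - 9*g²)/4)
3649257 - y(a(-14)) = 3649257 - (-26163 - 647/4*(-41) + (9/4)*(-41)³ + 387*(-41)^(5/2)/4 + (1453/2)*(-41)² + 125001*(-41)^(3/2)/4) = 3649257 - (-26163 + 26527/4 + (9/4)*(-68921) + 387*(1681*I*√41)/4 + (1453/2)*1681 + 125001*(-41*I*√41)/4) = 3649257 - (-26163 + 26527/4 - 620289/4 + 650547*I*√41/4 + 2442493/2 - 5125041*I*√41/4) = 3649257 - (1046643 - 2237247*I*√41/2) = 3649257 + (-1046643 + 2237247*I*√41/2) = 2602614 + 2237247*I*√41/2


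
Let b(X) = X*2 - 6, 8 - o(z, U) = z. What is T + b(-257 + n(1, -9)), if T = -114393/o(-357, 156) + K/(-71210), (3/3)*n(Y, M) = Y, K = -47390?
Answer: -2159230288/2599165 ≈ -830.74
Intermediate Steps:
o(z, U) = 8 - z
n(Y, M) = Y
b(X) = -6 + 2*X (b(X) = 2*X - 6 = -6 + 2*X)
T = -812862818/2599165 (T = -114393/(8 - 1*(-357)) - 47390/(-71210) = -114393/(8 + 357) - 47390*(-1/71210) = -114393/365 + 4739/7121 = -812862818/2599165 ≈ -312.74)
T + b(-257 + n(1, -9)) = -812862818/2599165 + (-6 + 2*(-257 + 1)) = -812862818/2599165 + (-6 + 2*(-256)) = -812862818/2599165 + (-6 - 512) = -812862818/2599165 - 518 = -2159230288/2599165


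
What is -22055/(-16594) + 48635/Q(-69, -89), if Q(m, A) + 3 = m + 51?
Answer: -806586035/348474 ≈ -2314.6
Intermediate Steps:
Q(m, A) = 48 + m (Q(m, A) = -3 + (m + 51) = -3 + (51 + m) = 48 + m)
-22055/(-16594) + 48635/Q(-69, -89) = -22055/(-16594) + 48635/(48 - 69) = -22055*(-1/16594) + 48635/(-21) = 22055/16594 + 48635*(-1/21) = 22055/16594 - 48635/21 = -806586035/348474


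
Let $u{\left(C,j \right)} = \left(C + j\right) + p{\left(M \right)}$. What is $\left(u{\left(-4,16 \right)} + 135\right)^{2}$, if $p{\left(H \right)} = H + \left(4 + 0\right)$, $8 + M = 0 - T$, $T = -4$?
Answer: $21609$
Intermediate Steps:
$M = -4$ ($M = -8 + \left(0 - -4\right) = -8 + \left(0 + 4\right) = -8 + 4 = -4$)
$p{\left(H \right)} = 4 + H$ ($p{\left(H \right)} = H + 4 = 4 + H$)
$u{\left(C,j \right)} = C + j$ ($u{\left(C,j \right)} = \left(C + j\right) + \left(4 - 4\right) = \left(C + j\right) + 0 = C + j$)
$\left(u{\left(-4,16 \right)} + 135\right)^{2} = \left(\left(-4 + 16\right) + 135\right)^{2} = \left(12 + 135\right)^{2} = 147^{2} = 21609$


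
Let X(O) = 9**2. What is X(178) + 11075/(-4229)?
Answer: 331474/4229 ≈ 78.381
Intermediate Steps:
X(O) = 81
X(178) + 11075/(-4229) = 81 + 11075/(-4229) = 81 + 11075*(-1/4229) = 81 - 11075/4229 = 331474/4229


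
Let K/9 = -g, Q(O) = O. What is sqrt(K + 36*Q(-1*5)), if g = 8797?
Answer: 3*I*sqrt(8817) ≈ 281.7*I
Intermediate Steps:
K = -79173 (K = 9*(-1*8797) = 9*(-8797) = -79173)
sqrt(K + 36*Q(-1*5)) = sqrt(-79173 + 36*(-1*5)) = sqrt(-79173 + 36*(-5)) = sqrt(-79173 - 180) = sqrt(-79353) = 3*I*sqrt(8817)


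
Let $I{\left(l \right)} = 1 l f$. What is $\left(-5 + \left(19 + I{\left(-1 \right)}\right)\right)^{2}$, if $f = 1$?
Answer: $169$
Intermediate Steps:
$I{\left(l \right)} = l$ ($I{\left(l \right)} = 1 l 1 = l 1 = l$)
$\left(-5 + \left(19 + I{\left(-1 \right)}\right)\right)^{2} = \left(-5 + \left(19 - 1\right)\right)^{2} = \left(-5 + 18\right)^{2} = 13^{2} = 169$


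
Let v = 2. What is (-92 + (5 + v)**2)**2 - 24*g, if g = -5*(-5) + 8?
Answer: 1057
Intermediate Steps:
g = 33 (g = 25 + 8 = 33)
(-92 + (5 + v)**2)**2 - 24*g = (-92 + (5 + 2)**2)**2 - 24*33 = (-92 + 7**2)**2 - 1*792 = (-92 + 49)**2 - 792 = (-43)**2 - 792 = 1849 - 792 = 1057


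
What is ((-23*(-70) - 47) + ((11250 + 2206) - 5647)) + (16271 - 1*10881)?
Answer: 14762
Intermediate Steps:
((-23*(-70) - 47) + ((11250 + 2206) - 5647)) + (16271 - 1*10881) = ((1610 - 47) + (13456 - 5647)) + (16271 - 10881) = (1563 + 7809) + 5390 = 9372 + 5390 = 14762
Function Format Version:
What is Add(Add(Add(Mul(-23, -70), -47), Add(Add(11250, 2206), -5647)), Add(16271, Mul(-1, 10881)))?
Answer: 14762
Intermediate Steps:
Add(Add(Add(Mul(-23, -70), -47), Add(Add(11250, 2206), -5647)), Add(16271, Mul(-1, 10881))) = Add(Add(Add(1610, -47), Add(13456, -5647)), Add(16271, -10881)) = Add(Add(1563, 7809), 5390) = Add(9372, 5390) = 14762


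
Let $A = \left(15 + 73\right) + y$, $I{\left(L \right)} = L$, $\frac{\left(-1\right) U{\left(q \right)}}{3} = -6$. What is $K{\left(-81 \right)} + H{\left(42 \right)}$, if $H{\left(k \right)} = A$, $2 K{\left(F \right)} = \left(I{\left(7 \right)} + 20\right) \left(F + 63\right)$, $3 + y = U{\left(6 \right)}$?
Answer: $-140$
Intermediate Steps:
$U{\left(q \right)} = 18$ ($U{\left(q \right)} = \left(-3\right) \left(-6\right) = 18$)
$y = 15$ ($y = -3 + 18 = 15$)
$K{\left(F \right)} = \frac{1701}{2} + \frac{27 F}{2}$ ($K{\left(F \right)} = \frac{\left(7 + 20\right) \left(F + 63\right)}{2} = \frac{27 \left(63 + F\right)}{2} = \frac{1701 + 27 F}{2} = \frac{1701}{2} + \frac{27 F}{2}$)
$A = 103$ ($A = \left(15 + 73\right) + 15 = 88 + 15 = 103$)
$H{\left(k \right)} = 103$
$K{\left(-81 \right)} + H{\left(42 \right)} = \left(\frac{1701}{2} + \frac{27}{2} \left(-81\right)\right) + 103 = \left(\frac{1701}{2} - \frac{2187}{2}\right) + 103 = -243 + 103 = -140$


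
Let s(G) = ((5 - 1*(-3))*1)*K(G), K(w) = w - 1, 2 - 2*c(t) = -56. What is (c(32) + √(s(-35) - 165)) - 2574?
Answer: -2545 + I*√453 ≈ -2545.0 + 21.284*I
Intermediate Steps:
c(t) = 29 (c(t) = 1 - ½*(-56) = 1 + 28 = 29)
K(w) = -1 + w
s(G) = -8 + 8*G (s(G) = ((5 - 1*(-3))*1)*(-1 + G) = ((5 + 3)*1)*(-1 + G) = (8*1)*(-1 + G) = 8*(-1 + G) = -8 + 8*G)
(c(32) + √(s(-35) - 165)) - 2574 = (29 + √((-8 + 8*(-35)) - 165)) - 2574 = (29 + √((-8 - 280) - 165)) - 2574 = (29 + √(-288 - 165)) - 2574 = (29 + √(-453)) - 2574 = (29 + I*√453) - 2574 = -2545 + I*√453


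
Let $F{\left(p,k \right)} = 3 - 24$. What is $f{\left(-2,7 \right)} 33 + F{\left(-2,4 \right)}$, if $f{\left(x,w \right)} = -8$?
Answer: $-285$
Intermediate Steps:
$F{\left(p,k \right)} = -21$ ($F{\left(p,k \right)} = 3 - 24 = -21$)
$f{\left(-2,7 \right)} 33 + F{\left(-2,4 \right)} = \left(-8\right) 33 - 21 = -264 - 21 = -285$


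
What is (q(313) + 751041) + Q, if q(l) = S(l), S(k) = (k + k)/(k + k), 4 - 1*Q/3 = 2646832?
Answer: -7189442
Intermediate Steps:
Q = -7940484 (Q = 12 - 3*2646832 = 12 - 7940496 = -7940484)
S(k) = 1 (S(k) = (2*k)/((2*k)) = (2*k)*(1/(2*k)) = 1)
q(l) = 1
(q(313) + 751041) + Q = (1 + 751041) - 7940484 = 751042 - 7940484 = -7189442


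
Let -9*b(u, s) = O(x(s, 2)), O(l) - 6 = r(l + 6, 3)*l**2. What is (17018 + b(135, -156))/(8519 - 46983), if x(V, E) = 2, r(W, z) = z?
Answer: -2127/4808 ≈ -0.44239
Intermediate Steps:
O(l) = 6 + 3*l**2
b(u, s) = -2 (b(u, s) = -(6 + 3*2**2)/9 = -(6 + 3*4)/9 = -(6 + 12)/9 = -1/9*18 = -2)
(17018 + b(135, -156))/(8519 - 46983) = (17018 - 2)/(8519 - 46983) = 17016/(-38464) = 17016*(-1/38464) = -2127/4808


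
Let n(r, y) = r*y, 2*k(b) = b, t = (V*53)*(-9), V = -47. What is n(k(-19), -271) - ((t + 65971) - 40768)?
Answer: -90095/2 ≈ -45048.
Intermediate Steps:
t = 22419 (t = -47*53*(-9) = -2491*(-9) = 22419)
k(b) = b/2
n(k(-19), -271) - ((t + 65971) - 40768) = ((1/2)*(-19))*(-271) - ((22419 + 65971) - 40768) = -19/2*(-271) - (88390 - 40768) = 5149/2 - 1*47622 = 5149/2 - 47622 = -90095/2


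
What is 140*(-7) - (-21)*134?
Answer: 1834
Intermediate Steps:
140*(-7) - (-21)*134 = -980 - 1*(-2814) = -980 + 2814 = 1834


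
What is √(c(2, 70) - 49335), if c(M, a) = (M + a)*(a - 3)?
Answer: I*√44511 ≈ 210.98*I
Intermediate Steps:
c(M, a) = (-3 + a)*(M + a) (c(M, a) = (M + a)*(-3 + a) = (-3 + a)*(M + a))
√(c(2, 70) - 49335) = √((70² - 3*2 - 3*70 + 2*70) - 49335) = √((4900 - 6 - 210 + 140) - 49335) = √(4824 - 49335) = √(-44511) = I*√44511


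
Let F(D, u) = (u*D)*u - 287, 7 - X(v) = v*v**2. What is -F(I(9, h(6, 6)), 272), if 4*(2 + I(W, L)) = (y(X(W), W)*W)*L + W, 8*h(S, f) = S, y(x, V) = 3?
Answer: -392753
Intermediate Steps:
X(v) = 7 - v**3 (X(v) = 7 - v*v**2 = 7 - v**3)
h(S, f) = S/8
I(W, L) = -2 + W/4 + 3*L*W/4 (I(W, L) = -2 + ((3*W)*L + W)/4 = -2 + (3*L*W + W)/4 = -2 + (W + 3*L*W)/4 = -2 + (W/4 + 3*L*W/4) = -2 + W/4 + 3*L*W/4)
F(D, u) = -287 + D*u**2 (F(D, u) = (D*u)*u - 287 = D*u**2 - 287 = -287 + D*u**2)
-F(I(9, h(6, 6)), 272) = -(-287 + (-2 + (1/4)*9 + (3/4)*((1/8)*6)*9)*272**2) = -(-287 + (-2 + 9/4 + (3/4)*(3/4)*9)*73984) = -(-287 + (-2 + 9/4 + 81/16)*73984) = -(-287 + (85/16)*73984) = -(-287 + 393040) = -1*392753 = -392753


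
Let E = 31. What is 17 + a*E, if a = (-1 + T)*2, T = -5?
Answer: -355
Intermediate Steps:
a = -12 (a = (-1 - 5)*2 = -6*2 = -12)
17 + a*E = 17 - 12*31 = 17 - 372 = -355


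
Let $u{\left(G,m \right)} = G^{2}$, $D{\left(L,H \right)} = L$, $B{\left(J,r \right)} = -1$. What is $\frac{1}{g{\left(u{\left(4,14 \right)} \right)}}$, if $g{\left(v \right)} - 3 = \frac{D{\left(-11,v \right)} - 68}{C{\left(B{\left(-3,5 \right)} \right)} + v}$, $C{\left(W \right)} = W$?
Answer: $- \frac{15}{34} \approx -0.44118$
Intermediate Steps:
$g{\left(v \right)} = 3 - \frac{79}{-1 + v}$ ($g{\left(v \right)} = 3 + \frac{-11 - 68}{-1 + v} = 3 - \frac{79}{-1 + v}$)
$\frac{1}{g{\left(u{\left(4,14 \right)} \right)}} = \frac{1}{\frac{1}{-1 + 4^{2}} \left(-82 + 3 \cdot 4^{2}\right)} = \frac{1}{\frac{1}{-1 + 16} \left(-82 + 3 \cdot 16\right)} = \frac{1}{\frac{1}{15} \left(-82 + 48\right)} = \frac{1}{\frac{1}{15} \left(-34\right)} = \frac{1}{- \frac{34}{15}} = - \frac{15}{34}$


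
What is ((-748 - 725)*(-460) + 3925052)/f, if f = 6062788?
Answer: 1150658/1515697 ≈ 0.75916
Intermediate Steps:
((-748 - 725)*(-460) + 3925052)/f = ((-748 - 725)*(-460) + 3925052)/6062788 = (-1473*(-460) + 3925052)*(1/6062788) = (677580 + 3925052)*(1/6062788) = 4602632*(1/6062788) = 1150658/1515697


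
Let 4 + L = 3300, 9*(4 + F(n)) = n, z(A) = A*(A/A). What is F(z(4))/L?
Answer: -1/927 ≈ -0.0010787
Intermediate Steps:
z(A) = A (z(A) = A*1 = A)
F(n) = -4 + n/9
L = 3296 (L = -4 + 3300 = 3296)
F(z(4))/L = (-4 + (1/9)*4)/3296 = (-4 + 4/9)*(1/3296) = -32/9*1/3296 = -1/927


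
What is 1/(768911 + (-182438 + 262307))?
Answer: 1/848780 ≈ 1.1782e-6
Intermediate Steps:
1/(768911 + (-182438 + 262307)) = 1/(768911 + 79869) = 1/848780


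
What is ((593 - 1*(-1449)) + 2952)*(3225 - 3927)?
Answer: -3505788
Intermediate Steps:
((593 - 1*(-1449)) + 2952)*(3225 - 3927) = ((593 + 1449) + 2952)*(-702) = (2042 + 2952)*(-702) = 4994*(-702) = -3505788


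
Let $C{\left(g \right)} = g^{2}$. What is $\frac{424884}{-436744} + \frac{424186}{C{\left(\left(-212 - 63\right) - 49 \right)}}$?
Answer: $\frac{8791129225}{2865477384} \approx 3.0679$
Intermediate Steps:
$\frac{424884}{-436744} + \frac{424186}{C{\left(\left(-212 - 63\right) - 49 \right)}} = \frac{424884}{-436744} + \frac{424186}{\left(\left(-212 - 63\right) - 49\right)^{2}} = 424884 \left(- \frac{1}{436744}\right) + \frac{424186}{\left(-275 - 49\right)^{2}} = - \frac{106221}{109186} + \frac{424186}{\left(-324\right)^{2}} = - \frac{106221}{109186} + \frac{424186}{104976} = - \frac{106221}{109186} + 424186 \cdot \frac{1}{104976} = - \frac{106221}{109186} + \frac{212093}{52488} = \frac{8791129225}{2865477384}$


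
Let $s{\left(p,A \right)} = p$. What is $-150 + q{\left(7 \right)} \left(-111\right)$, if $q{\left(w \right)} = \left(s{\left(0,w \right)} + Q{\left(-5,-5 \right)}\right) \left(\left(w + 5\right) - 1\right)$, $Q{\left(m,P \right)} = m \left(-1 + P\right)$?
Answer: $-36780$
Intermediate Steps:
$q{\left(w \right)} = 120 + 30 w$ ($q{\left(w \right)} = \left(0 - 5 \left(-1 - 5\right)\right) \left(\left(w + 5\right) - 1\right) = \left(0 - -30\right) \left(\left(5 + w\right) - 1\right) = \left(0 + 30\right) \left(4 + w\right) = 30 \left(4 + w\right) = 120 + 30 w$)
$-150 + q{\left(7 \right)} \left(-111\right) = -150 + \left(120 + 30 \cdot 7\right) \left(-111\right) = -150 + \left(120 + 210\right) \left(-111\right) = -150 + 330 \left(-111\right) = -150 - 36630 = -36780$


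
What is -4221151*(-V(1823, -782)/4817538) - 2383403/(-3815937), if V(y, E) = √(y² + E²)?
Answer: 2383403/3815937 + 383741*√3934853/437958 ≈ 1738.7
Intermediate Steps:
V(y, E) = √(E² + y²)
-4221151*(-V(1823, -782)/4817538) - 2383403/(-3815937) = -4221151*(-√((-782)² + 1823²)/4817538) - 2383403/(-3815937) = -4221151*(-√(611524 + 3323329)/4817538) - 2383403*(-1/3815937) = -4221151*(-√3934853/4817538) + 2383403/3815937 = -(-383741)*√3934853/437958 + 2383403/3815937 = 383741*√3934853/437958 + 2383403/3815937 = 2383403/3815937 + 383741*√3934853/437958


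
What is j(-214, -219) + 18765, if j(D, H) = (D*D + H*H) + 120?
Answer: 112642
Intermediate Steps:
j(D, H) = 120 + D² + H² (j(D, H) = (D² + H²) + 120 = 120 + D² + H²)
j(-214, -219) + 18765 = (120 + (-214)² + (-219)²) + 18765 = (120 + 45796 + 47961) + 18765 = 93877 + 18765 = 112642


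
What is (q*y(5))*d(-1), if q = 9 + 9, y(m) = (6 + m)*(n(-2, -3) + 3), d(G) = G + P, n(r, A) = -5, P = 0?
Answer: 396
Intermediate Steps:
d(G) = G (d(G) = G + 0 = G)
y(m) = -12 - 2*m (y(m) = (6 + m)*(-5 + 3) = (6 + m)*(-2) = -12 - 2*m)
q = 18
(q*y(5))*d(-1) = (18*(-12 - 2*5))*(-1) = (18*(-12 - 10))*(-1) = (18*(-22))*(-1) = -396*(-1) = 396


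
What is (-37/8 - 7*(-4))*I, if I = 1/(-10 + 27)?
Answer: 11/8 ≈ 1.3750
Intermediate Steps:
I = 1/17 ≈ 0.058824
(-37/8 - 7*(-4))*I = (-37/8 - 7*(-4))*(1/17) = (-37*⅛ + 28)*(1/17) = (-37/8 + 28)*(1/17) = (187/8)*(1/17) = 11/8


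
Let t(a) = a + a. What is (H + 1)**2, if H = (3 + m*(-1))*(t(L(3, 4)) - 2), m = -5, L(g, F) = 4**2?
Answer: 58081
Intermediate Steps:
L(g, F) = 16
t(a) = 2*a
H = 240 (H = (3 - 5*(-1))*(2*16 - 2) = (3 + 5)*(32 - 2) = 8*30 = 240)
(H + 1)**2 = (240 + 1)**2 = 241**2 = 58081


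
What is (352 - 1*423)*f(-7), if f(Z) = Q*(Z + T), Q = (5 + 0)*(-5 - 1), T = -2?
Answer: -19170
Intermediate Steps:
Q = -30 (Q = 5*(-6) = -30)
f(Z) = 60 - 30*Z (f(Z) = -30*(Z - 2) = -30*(-2 + Z) = 60 - 30*Z)
(352 - 1*423)*f(-7) = (352 - 1*423)*(60 - 30*(-7)) = (352 - 423)*(60 + 210) = -71*270 = -19170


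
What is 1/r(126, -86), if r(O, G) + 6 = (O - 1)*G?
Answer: -1/10756 ≈ -9.2971e-5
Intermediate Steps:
r(O, G) = -6 + G*(-1 + O) (r(O, G) = -6 + (O - 1)*G = -6 + (-1 + O)*G = -6 + G*(-1 + O))
1/r(126, -86) = 1/(-6 - 1*(-86) - 86*126) = 1/(-6 + 86 - 10836) = 1/(-10756) = -1/10756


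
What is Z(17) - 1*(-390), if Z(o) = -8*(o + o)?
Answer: 118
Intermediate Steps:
Z(o) = -16*o
Z(17) - 1*(-390) = -16*17 - 1*(-390) = -272 + 390 = 118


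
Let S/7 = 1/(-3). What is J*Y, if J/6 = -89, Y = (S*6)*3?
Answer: 22428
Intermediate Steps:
S = -7/3 (S = 7/(-3) = 7*(-1/3) = -7/3 ≈ -2.3333)
Y = -42 (Y = -7/3*6*3 = -14*3 = -42)
J = -534 (J = 6*(-89) = -534)
J*Y = -534*(-42) = 22428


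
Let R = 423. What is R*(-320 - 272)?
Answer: -250416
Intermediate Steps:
R*(-320 - 272) = 423*(-320 - 272) = 423*(-592) = -250416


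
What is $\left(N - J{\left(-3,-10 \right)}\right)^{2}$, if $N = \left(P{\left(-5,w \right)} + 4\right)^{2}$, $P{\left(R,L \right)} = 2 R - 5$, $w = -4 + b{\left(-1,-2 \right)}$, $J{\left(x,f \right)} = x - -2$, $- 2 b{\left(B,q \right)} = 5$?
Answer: $14884$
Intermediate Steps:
$b{\left(B,q \right)} = - \frac{5}{2}$ ($b{\left(B,q \right)} = \left(- \frac{1}{2}\right) 5 = - \frac{5}{2}$)
$J{\left(x,f \right)} = 2 + x$ ($J{\left(x,f \right)} = x + 2 = 2 + x$)
$w = - \frac{13}{2}$ ($w = -4 - \frac{5}{2} = - \frac{13}{2} \approx -6.5$)
$P{\left(R,L \right)} = -5 + 2 R$
$N = 121$ ($N = \left(\left(-5 + 2 \left(-5\right)\right) + 4\right)^{2} = \left(\left(-5 - 10\right) + 4\right)^{2} = \left(-15 + 4\right)^{2} = \left(-11\right)^{2} = 121$)
$\left(N - J{\left(-3,-10 \right)}\right)^{2} = \left(121 - \left(2 - 3\right)\right)^{2} = \left(121 - -1\right)^{2} = \left(121 + 1\right)^{2} = 122^{2} = 14884$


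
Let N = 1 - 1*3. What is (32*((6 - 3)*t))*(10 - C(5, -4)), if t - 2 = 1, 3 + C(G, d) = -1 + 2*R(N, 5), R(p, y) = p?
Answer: 5184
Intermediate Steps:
N = -2 (N = 1 - 3 = -2)
C(G, d) = -8 (C(G, d) = -3 + (-1 + 2*(-2)) = -3 + (-1 - 4) = -3 - 5 = -8)
t = 3 (t = 2 + 1 = 3)
(32*((6 - 3)*t))*(10 - C(5, -4)) = (32*((6 - 3)*3))*(10 - 1*(-8)) = (32*(3*3))*(10 + 8) = (32*9)*18 = 288*18 = 5184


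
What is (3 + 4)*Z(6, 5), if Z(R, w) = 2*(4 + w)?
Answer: 126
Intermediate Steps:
Z(R, w) = 8 + 2*w
(3 + 4)*Z(6, 5) = (3 + 4)*(8 + 2*5) = 7*(8 + 10) = 7*18 = 126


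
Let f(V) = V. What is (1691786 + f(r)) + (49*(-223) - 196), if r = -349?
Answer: 1680314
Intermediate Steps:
(1691786 + f(r)) + (49*(-223) - 196) = (1691786 - 349) + (49*(-223) - 196) = 1691437 + (-10927 - 196) = 1691437 - 11123 = 1680314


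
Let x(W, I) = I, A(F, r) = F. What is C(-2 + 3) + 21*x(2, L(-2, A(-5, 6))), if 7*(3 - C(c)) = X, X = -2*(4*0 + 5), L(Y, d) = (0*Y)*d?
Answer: 31/7 ≈ 4.4286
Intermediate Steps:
L(Y, d) = 0 (L(Y, d) = 0*d = 0)
X = -10 (X = -2*(0 + 5) = -2*5 = -10)
C(c) = 31/7 (C(c) = 3 - ⅐*(-10) = 3 + 10/7 = 31/7)
C(-2 + 3) + 21*x(2, L(-2, A(-5, 6))) = 31/7 + 21*0 = 31/7 + 0 = 31/7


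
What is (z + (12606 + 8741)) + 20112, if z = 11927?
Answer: 53386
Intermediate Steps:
(z + (12606 + 8741)) + 20112 = (11927 + (12606 + 8741)) + 20112 = (11927 + 21347) + 20112 = 33274 + 20112 = 53386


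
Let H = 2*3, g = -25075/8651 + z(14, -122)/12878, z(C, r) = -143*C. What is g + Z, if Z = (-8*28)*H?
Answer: -75036009992/55703789 ≈ -1347.1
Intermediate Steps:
g = -170117576/55703789 (g = -25075/8651 - 143*14/12878 = -25075*1/8651 - 2002*1/12878 = -25075/8651 - 1001/6439 = -170117576/55703789 ≈ -3.0540)
H = 6
Z = -1344 (Z = -8*28*6 = -224*6 = -1344)
g + Z = -170117576/55703789 - 1344 = -75036009992/55703789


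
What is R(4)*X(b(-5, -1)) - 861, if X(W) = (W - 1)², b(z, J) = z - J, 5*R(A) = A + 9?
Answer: -796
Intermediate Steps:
R(A) = 9/5 + A/5 (R(A) = (A + 9)/5 = (9 + A)/5 = 9/5 + A/5)
X(W) = (-1 + W)²
R(4)*X(b(-5, -1)) - 861 = (9/5 + (⅕)*4)*(-1 + (-5 - 1*(-1)))² - 861 = (9/5 + ⅘)*(-1 + (-5 + 1))² - 861 = 13*(-1 - 4)²/5 - 861 = (13/5)*(-5)² - 861 = (13/5)*25 - 861 = 65 - 861 = -796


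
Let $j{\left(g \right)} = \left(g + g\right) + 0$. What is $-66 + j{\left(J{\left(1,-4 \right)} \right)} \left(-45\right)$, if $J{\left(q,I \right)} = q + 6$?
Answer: $-696$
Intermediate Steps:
$J{\left(q,I \right)} = 6 + q$
$j{\left(g \right)} = 2 g$ ($j{\left(g \right)} = 2 g + 0 = 2 g$)
$-66 + j{\left(J{\left(1,-4 \right)} \right)} \left(-45\right) = -66 + 2 \left(6 + 1\right) \left(-45\right) = -66 + 2 \cdot 7 \left(-45\right) = -66 + 14 \left(-45\right) = -66 - 630 = -696$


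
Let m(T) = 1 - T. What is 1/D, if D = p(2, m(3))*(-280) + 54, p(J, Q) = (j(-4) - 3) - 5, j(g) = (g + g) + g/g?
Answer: 1/4254 ≈ 0.00023507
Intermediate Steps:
j(g) = 1 + 2*g (j(g) = 2*g + 1 = 1 + 2*g)
p(J, Q) = -15 (p(J, Q) = ((1 + 2*(-4)) - 3) - 5 = ((1 - 8) - 3) - 5 = (-7 - 3) - 5 = -10 - 5 = -15)
D = 4254 (D = -15*(-280) + 54 = 4200 + 54 = 4254)
1/D = 1/4254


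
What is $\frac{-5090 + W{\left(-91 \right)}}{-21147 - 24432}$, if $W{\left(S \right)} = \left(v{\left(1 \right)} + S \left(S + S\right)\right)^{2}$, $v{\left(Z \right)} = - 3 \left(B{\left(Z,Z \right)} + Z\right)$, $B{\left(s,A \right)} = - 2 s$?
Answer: $- \frac{274394135}{45579} \approx -6020.2$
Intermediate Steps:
$v{\left(Z \right)} = 3 Z$ ($v{\left(Z \right)} = - 3 \left(- 2 Z + Z\right) = - 3 \left(- Z\right) = 3 Z$)
$W{\left(S \right)} = \left(3 + 2 S^{2}\right)^{2}$ ($W{\left(S \right)} = \left(3 \cdot 1 + S \left(S + S\right)\right)^{2} = \left(3 + S 2 S\right)^{2} = \left(3 + 2 S^{2}\right)^{2}$)
$\frac{-5090 + W{\left(-91 \right)}}{-21147 - 24432} = \frac{-5090 + \left(3 + 2 \left(-91\right)^{2}\right)^{2}}{-21147 - 24432} = \frac{-5090 + \left(3 + 2 \cdot 8281\right)^{2}}{-45579} = \left(-5090 + \left(3 + 16562\right)^{2}\right) \left(- \frac{1}{45579}\right) = \left(-5090 + 16565^{2}\right) \left(- \frac{1}{45579}\right) = \left(-5090 + 274399225\right) \left(- \frac{1}{45579}\right) = 274394135 \left(- \frac{1}{45579}\right) = - \frac{274394135}{45579}$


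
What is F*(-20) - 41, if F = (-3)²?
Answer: -221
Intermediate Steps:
F = 9
F*(-20) - 41 = 9*(-20) - 41 = -180 - 41 = -221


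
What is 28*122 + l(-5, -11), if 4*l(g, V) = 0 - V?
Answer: 13675/4 ≈ 3418.8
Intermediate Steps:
l(g, V) = -V/4 (l(g, V) = (0 - V)/4 = (-V)/4 = -V/4)
28*122 + l(-5, -11) = 28*122 - ¼*(-11) = 3416 + 11/4 = 13675/4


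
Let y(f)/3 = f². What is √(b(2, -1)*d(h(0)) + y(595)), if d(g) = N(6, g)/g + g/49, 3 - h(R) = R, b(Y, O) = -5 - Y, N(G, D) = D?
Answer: √52041311/7 ≈ 1030.6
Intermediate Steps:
h(R) = 3 - R
d(g) = 1 + g/49 (d(g) = g/g + g/49 = 1 + g*(1/49) = 1 + g/49)
y(f) = 3*f²
√(b(2, -1)*d(h(0)) + y(595)) = √((-5 - 1*2)*(1 + (3 - 1*0)/49) + 3*595²) = √((-5 - 2)*(1 + (3 + 0)/49) + 3*354025) = √(-7*(1 + (1/49)*3) + 1062075) = √(-7*(1 + 3/49) + 1062075) = √(-7*52/49 + 1062075) = √(-52/7 + 1062075) = √(7434473/7) = √52041311/7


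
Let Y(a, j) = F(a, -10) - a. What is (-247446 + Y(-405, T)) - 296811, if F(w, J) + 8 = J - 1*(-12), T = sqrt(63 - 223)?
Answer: -543858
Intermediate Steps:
T = 4*I*sqrt(10) (T = sqrt(-160) = 4*I*sqrt(10) ≈ 12.649*I)
F(w, J) = 4 + J (F(w, J) = -8 + (J - 1*(-12)) = -8 + (J + 12) = -8 + (12 + J) = 4 + J)
Y(a, j) = -6 - a (Y(a, j) = (4 - 10) - a = -6 - a)
(-247446 + Y(-405, T)) - 296811 = (-247446 + (-6 - 1*(-405))) - 296811 = (-247446 + (-6 + 405)) - 296811 = (-247446 + 399) - 296811 = -247047 - 296811 = -543858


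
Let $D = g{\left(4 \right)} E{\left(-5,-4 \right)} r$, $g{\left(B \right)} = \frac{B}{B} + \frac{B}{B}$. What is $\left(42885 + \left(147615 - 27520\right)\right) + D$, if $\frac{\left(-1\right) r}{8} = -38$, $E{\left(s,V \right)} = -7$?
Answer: $158724$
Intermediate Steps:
$r = 304$ ($r = \left(-8\right) \left(-38\right) = 304$)
$g{\left(B \right)} = 2$ ($g{\left(B \right)} = 1 + 1 = 2$)
$D = -4256$ ($D = 2 \left(-7\right) 304 = \left(-14\right) 304 = -4256$)
$\left(42885 + \left(147615 - 27520\right)\right) + D = \left(42885 + \left(147615 - 27520\right)\right) - 4256 = \left(42885 + 120095\right) - 4256 = 162980 - 4256 = 158724$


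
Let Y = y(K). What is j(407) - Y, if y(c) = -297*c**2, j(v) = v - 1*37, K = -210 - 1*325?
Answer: 85009195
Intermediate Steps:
K = -535 (K = -210 - 325 = -535)
j(v) = -37 + v (j(v) = v - 37 = -37 + v)
Y = -85008825 (Y = -297*(-535)**2 = -297*286225 = -85008825)
j(407) - Y = (-37 + 407) - 1*(-85008825) = 370 + 85008825 = 85009195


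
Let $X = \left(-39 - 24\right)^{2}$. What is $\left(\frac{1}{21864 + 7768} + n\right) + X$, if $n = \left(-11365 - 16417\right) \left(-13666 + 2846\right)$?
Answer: $\frac{8907533553089}{29632} \approx 3.0061 \cdot 10^{8}$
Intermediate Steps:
$X = 3969$ ($X = \left(-63\right)^{2} = 3969$)
$n = 300601240$ ($n = \left(-27782\right) \left(-10820\right) = 300601240$)
$\left(\frac{1}{21864 + 7768} + n\right) + X = \left(\frac{1}{21864 + 7768} + 300601240\right) + 3969 = \left(\frac{1}{29632} + 300601240\right) + 3969 = \frac{8907415943681}{29632} + 3969 = \frac{8907533553089}{29632}$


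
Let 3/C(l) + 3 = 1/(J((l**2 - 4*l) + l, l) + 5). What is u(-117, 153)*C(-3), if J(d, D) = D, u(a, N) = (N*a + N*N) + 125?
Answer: -33798/5 ≈ -6759.6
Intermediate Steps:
u(a, N) = 125 + N**2 + N*a (u(a, N) = (N*a + N**2) + 125 = (N**2 + N*a) + 125 = 125 + N**2 + N*a)
C(l) = 3/(-3 + 1/(5 + l)) (C(l) = 3/(-3 + 1/(l + 5)) = 3/(-3 + 1/(5 + l)))
u(-117, 153)*C(-3) = (125 + 153**2 + 153*(-117))*(3*(-5 - 1*(-3))/(14 + 3*(-3))) = (125 + 23409 - 17901)*(3*(-5 + 3)/(14 - 9)) = 5633*(3*(-2)/5) = 5633*(3*(1/5)*(-2)) = 5633*(-6/5) = -33798/5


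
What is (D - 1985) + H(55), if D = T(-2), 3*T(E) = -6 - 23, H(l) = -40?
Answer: -6104/3 ≈ -2034.7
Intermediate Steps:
T(E) = -29/3 (T(E) = (-6 - 23)/3 = (⅓)*(-29) = -29/3)
D = -29/3 ≈ -9.6667
(D - 1985) + H(55) = (-29/3 - 1985) - 40 = -5984/3 - 40 = -6104/3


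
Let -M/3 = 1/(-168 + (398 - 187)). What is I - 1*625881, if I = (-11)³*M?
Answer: -26908890/43 ≈ -6.2579e+5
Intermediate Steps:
M = -3/43 (M = -3/(-168 + (398 - 187)) = -3/(-168 + 211) = -3/43 ≈ -0.069767)
I = 3993/43 (I = (-11)³*(-3/43) = -1331*(-3/43) = 3993/43 ≈ 92.860)
I - 1*625881 = 3993/43 - 1*625881 = 3993/43 - 625881 = -26908890/43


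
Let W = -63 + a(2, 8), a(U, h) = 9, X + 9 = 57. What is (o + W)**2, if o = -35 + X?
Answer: 1681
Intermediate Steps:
X = 48 (X = -9 + 57 = 48)
o = 13 (o = -35 + 48 = 13)
W = -54 (W = -63 + 9 = -54)
(o + W)**2 = (13 - 54)**2 = (-41)**2 = 1681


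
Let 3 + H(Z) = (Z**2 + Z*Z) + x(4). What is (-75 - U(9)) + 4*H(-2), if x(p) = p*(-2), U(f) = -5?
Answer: -82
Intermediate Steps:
x(p) = -2*p
H(Z) = -11 + 2*Z**2 (H(Z) = -3 + ((Z**2 + Z*Z) - 2*4) = -3 + ((Z**2 + Z**2) - 8) = -3 + (2*Z**2 - 8) = -3 + (-8 + 2*Z**2) = -11 + 2*Z**2)
(-75 - U(9)) + 4*H(-2) = (-75 - 1*(-5)) + 4*(-11 + 2*(-2)**2) = (-75 + 5) + 4*(-11 + 2*4) = -70 + 4*(-11 + 8) = -70 + 4*(-3) = -70 - 12 = -82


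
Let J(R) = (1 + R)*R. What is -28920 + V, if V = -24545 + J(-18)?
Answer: -53159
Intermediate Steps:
J(R) = R*(1 + R)
V = -24239 (V = -24545 - 18*(1 - 18) = -24545 - 18*(-17) = -24545 + 306 = -24239)
-28920 + V = -28920 - 24239 = -53159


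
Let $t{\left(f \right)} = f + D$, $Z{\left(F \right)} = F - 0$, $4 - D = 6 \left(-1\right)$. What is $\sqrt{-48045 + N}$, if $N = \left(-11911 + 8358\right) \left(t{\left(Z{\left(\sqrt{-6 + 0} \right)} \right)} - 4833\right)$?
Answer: $\sqrt{17088074 - 3553 i \sqrt{6}} \approx 4133.8 - 1.05 i$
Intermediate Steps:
$D = 10$ ($D = 4 - 6 \left(-1\right) = 4 - -6 = 4 + 6 = 10$)
$Z{\left(F \right)} = F$ ($Z{\left(F \right)} = F + 0 = F$)
$t{\left(f \right)} = 10 + f$ ($t{\left(f \right)} = f + 10 = 10 + f$)
$N = 17136119 - 3553 i \sqrt{6}$ ($N = \left(-11911 + 8358\right) \left(\left(10 + \sqrt{-6 + 0}\right) - 4833\right) = - 3553 \left(\left(10 + \sqrt{-6}\right) - 4833\right) = - 3553 \left(\left(10 + i \sqrt{6}\right) - 4833\right) = - 3553 \left(-4823 + i \sqrt{6}\right) = 17136119 - 3553 i \sqrt{6} \approx 1.7136 \cdot 10^{7} - 8703.0 i$)
$\sqrt{-48045 + N} = \sqrt{-48045 + \left(17136119 - 3553 i \sqrt{6}\right)} = \sqrt{17088074 - 3553 i \sqrt{6}}$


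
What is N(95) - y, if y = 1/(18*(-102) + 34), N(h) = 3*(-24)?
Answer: -129743/1802 ≈ -71.999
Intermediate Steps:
N(h) = -72
y = -1/1802 (y = 1/(-1836 + 34) = 1/(-1802) = -1/1802 ≈ -0.00055494)
N(95) - y = -72 - 1*(-1/1802) = -72 + 1/1802 = -129743/1802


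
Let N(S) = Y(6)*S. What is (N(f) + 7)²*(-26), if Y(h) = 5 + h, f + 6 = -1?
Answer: -127400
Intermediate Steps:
f = -7 (f = -6 - 1 = -7)
N(S) = 11*S (N(S) = (5 + 6)*S = 11*S)
(N(f) + 7)²*(-26) = (11*(-7) + 7)²*(-26) = (-77 + 7)²*(-26) = (-70)²*(-26) = 4900*(-26) = -127400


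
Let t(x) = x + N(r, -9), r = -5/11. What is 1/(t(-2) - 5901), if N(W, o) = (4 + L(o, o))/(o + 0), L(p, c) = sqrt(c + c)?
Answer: -478179/2822903179 + 27*I*sqrt(2)/2822903179 ≈ -0.00016939 + 1.3526e-8*I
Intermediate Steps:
r = -5/11 (r = -5*1/11 = -5/11 ≈ -0.45455)
L(p, c) = sqrt(2)*sqrt(c) (L(p, c) = sqrt(2*c) = sqrt(2)*sqrt(c))
N(W, o) = (4 + sqrt(2)*sqrt(o))/o (N(W, o) = (4 + sqrt(2)*sqrt(o))/(o + 0) = (4 + sqrt(2)*sqrt(o))/o)
t(x) = -4/9 + x - I*sqrt(2)/3 (t(x) = x + (4 + sqrt(2)*sqrt(-9))/(-9) = x - (4 + sqrt(2)*(3*I))/9 = x - (4 + 3*I*sqrt(2))/9 = x + (-4/9 - I*sqrt(2)/3) = -4/9 + x - I*sqrt(2)/3)
1/(t(-2) - 5901) = 1/((-4/9 - 2 - I*sqrt(2)/3) - 5901) = 1/((-22/9 - I*sqrt(2)/3) - 5901) = 1/(-53131/9 - I*sqrt(2)/3)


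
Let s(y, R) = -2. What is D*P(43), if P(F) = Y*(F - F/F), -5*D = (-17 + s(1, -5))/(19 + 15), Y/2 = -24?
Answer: -19152/85 ≈ -225.32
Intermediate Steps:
Y = -48 (Y = 2*(-24) = -48)
D = 19/170 (D = -(-17 - 2)/(5*(19 + 15)) = -(-19)/(5*34) = -⅕*(-19/34) = 19/170 ≈ 0.11176)
P(F) = 48 - 48*F (P(F) = -48*(F - F/F) = -48*(F - 1*1) = -48*(F - 1) = -48*(-1 + F) = 48 - 48*F)
D*P(43) = 19*(48 - 48*43)/170 = 19*(48 - 2064)/170 = (19/170)*(-2016) = -19152/85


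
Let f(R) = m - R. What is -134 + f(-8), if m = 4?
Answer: -122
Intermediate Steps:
f(R) = 4 - R
-134 + f(-8) = -134 + (4 - 1*(-8)) = -134 + (4 + 8) = -134 + 12 = -122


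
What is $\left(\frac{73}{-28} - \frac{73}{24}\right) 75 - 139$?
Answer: $- \frac{31509}{56} \approx -562.66$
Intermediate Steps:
$\left(\frac{73}{-28} - \frac{73}{24}\right) 75 - 139 = \left(73 \left(- \frac{1}{28}\right) - \frac{73}{24}\right) 75 - 139 = \left(- \frac{73}{28} - \frac{73}{24}\right) 75 - 139 = \left(- \frac{949}{168}\right) 75 - 139 = - \frac{23725}{56} - 139 = - \frac{31509}{56}$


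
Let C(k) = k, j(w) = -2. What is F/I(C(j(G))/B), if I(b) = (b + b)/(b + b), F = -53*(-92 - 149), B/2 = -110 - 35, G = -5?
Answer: 12773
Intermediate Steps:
B = -290 (B = 2*(-110 - 35) = 2*(-145) = -290)
F = 12773 (F = -53*(-241) = 12773)
I(b) = 1 (I(b) = (2*b)/((2*b)) = (2*b)*(1/(2*b)) = 1)
F/I(C(j(G))/B) = 12773/1 = 12773*1 = 12773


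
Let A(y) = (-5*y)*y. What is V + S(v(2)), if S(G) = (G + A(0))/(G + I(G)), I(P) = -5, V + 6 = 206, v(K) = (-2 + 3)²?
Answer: 799/4 ≈ 199.75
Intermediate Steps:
v(K) = 1 (v(K) = 1² = 1)
A(y) = -5*y²
V = 200 (V = -6 + 206 = 200)
S(G) = G/(-5 + G) (S(G) = (G - 5*0²)/(G - 5) = (G - 5*0)/(-5 + G) = (G + 0)/(-5 + G) = G/(-5 + G))
V + S(v(2)) = 200 + 1/(-5 + 1) = 200 + 1/(-4) = 200 + 1*(-¼) = 200 - ¼ = 799/4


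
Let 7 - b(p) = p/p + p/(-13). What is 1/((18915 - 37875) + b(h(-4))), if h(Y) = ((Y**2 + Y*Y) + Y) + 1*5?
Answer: -13/246369 ≈ -5.2766e-5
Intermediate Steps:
h(Y) = 5 + Y + 2*Y**2 (h(Y) = ((Y**2 + Y**2) + Y) + 5 = (2*Y**2 + Y) + 5 = (Y + 2*Y**2) + 5 = 5 + Y + 2*Y**2)
b(p) = 6 + p/13 (b(p) = 7 - (p/p + p/(-13)) = 7 - (1 + p*(-1/13)) = 7 - (1 - p/13) = 7 + (-1 + p/13) = 6 + p/13)
1/((18915 - 37875) + b(h(-4))) = 1/((18915 - 37875) + (6 + (5 - 4 + 2*(-4)**2)/13)) = 1/(-18960 + (6 + (5 - 4 + 2*16)/13)) = 1/(-18960 + (6 + (5 - 4 + 32)/13)) = 1/(-18960 + (6 + (1/13)*33)) = 1/(-18960 + (6 + 33/13)) = 1/(-18960 + 111/13) = 1/(-246369/13) = -13/246369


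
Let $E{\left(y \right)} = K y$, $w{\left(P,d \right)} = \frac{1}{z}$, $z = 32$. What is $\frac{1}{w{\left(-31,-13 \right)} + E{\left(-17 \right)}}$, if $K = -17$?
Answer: $\frac{32}{9249} \approx 0.0034598$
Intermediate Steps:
$w{\left(P,d \right)} = \frac{1}{32}$
$E{\left(y \right)} = - 17 y$
$\frac{1}{w{\left(-31,-13 \right)} + E{\left(-17 \right)}} = \frac{1}{\frac{1}{32} - -289} = \frac{1}{\frac{1}{32} + 289} = \frac{1}{\frac{9249}{32}} = \frac{32}{9249}$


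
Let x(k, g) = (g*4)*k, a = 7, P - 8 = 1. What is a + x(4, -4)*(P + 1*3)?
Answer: -761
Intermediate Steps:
P = 9 (P = 8 + 1 = 9)
x(k, g) = 4*g*k (x(k, g) = (4*g)*k = 4*g*k)
a + x(4, -4)*(P + 1*3) = 7 + (4*(-4)*4)*(9 + 1*3) = 7 - 64*(9 + 3) = 7 - 64*12 = 7 - 768 = -761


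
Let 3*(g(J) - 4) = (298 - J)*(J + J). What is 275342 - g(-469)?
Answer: 1545460/3 ≈ 5.1515e+5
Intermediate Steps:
g(J) = 4 + 2*J*(298 - J)/3 (g(J) = 4 + ((298 - J)*(J + J))/3 = 4 + ((298 - J)*(2*J))/3 = 4 + (2*J*(298 - J))/3 = 4 + 2*J*(298 - J)/3)
275342 - g(-469) = 275342 - (4 - ⅔*(-469)² + (596/3)*(-469)) = 275342 - (4 - ⅔*219961 - 279524/3) = 275342 - (4 - 439922/3 - 279524/3) = 275342 - 1*(-719434/3) = 275342 + 719434/3 = 1545460/3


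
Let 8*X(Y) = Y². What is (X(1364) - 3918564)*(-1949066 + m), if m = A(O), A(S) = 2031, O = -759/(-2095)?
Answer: 7176774904070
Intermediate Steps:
O = 759/2095 (O = -759*(-1/2095) = 759/2095 ≈ 0.36229)
m = 2031
X(Y) = Y²/8
(X(1364) - 3918564)*(-1949066 + m) = ((⅛)*1364² - 3918564)*(-1949066 + 2031) = ((⅛)*1860496 - 3918564)*(-1947035) = (232562 - 3918564)*(-1947035) = -3686002*(-1947035) = 7176774904070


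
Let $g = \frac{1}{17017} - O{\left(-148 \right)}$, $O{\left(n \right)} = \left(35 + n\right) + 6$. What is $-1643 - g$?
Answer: $- \frac{29779751}{17017} \approx -1750.0$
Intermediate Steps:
$O{\left(n \right)} = 41 + n$
$g = \frac{1820820}{17017}$ ($g = \frac{1}{17017} - \left(41 - 148\right) = \frac{1}{17017} - -107 = \frac{1}{17017} + 107 = \frac{1820820}{17017} \approx 107.0$)
$-1643 - g = -1643 - \frac{1820820}{17017} = - \frac{29779751}{17017}$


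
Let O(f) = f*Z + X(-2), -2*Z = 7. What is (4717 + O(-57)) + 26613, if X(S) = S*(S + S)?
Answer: 63075/2 ≈ 31538.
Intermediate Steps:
Z = -7/2 (Z = -1/2*7 = -7/2 ≈ -3.5000)
X(S) = 2*S**2 (X(S) = S*(2*S) = 2*S**2)
O(f) = 8 - 7*f/2 (O(f) = f*(-7/2) + 2*(-2)**2 = -7*f/2 + 2*4 = -7*f/2 + 8 = 8 - 7*f/2)
(4717 + O(-57)) + 26613 = (4717 + (8 - 7/2*(-57))) + 26613 = (4717 + (8 + 399/2)) + 26613 = (4717 + 415/2) + 26613 = 9849/2 + 26613 = 63075/2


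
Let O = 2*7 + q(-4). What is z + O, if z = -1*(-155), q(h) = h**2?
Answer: 185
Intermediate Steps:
z = 155
O = 30 (O = 2*7 + (-4)**2 = 14 + 16 = 30)
z + O = 155 + 30 = 185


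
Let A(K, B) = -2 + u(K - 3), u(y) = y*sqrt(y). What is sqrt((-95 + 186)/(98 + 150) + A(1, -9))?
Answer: sqrt(-25110 - 30752*I*sqrt(2))/124 ≈ 0.90359 - 1.5651*I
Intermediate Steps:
u(y) = y**(3/2)
A(K, B) = -2 + (-3 + K)**(3/2) (A(K, B) = -2 + (K - 3)**(3/2) = -2 + (-3 + K)**(3/2))
sqrt((-95 + 186)/(98 + 150) + A(1, -9)) = sqrt((-95 + 186)/(98 + 150) + (-2 + (-3 + 1)**(3/2))) = sqrt(91/248 + (-2 + (-2)**(3/2))) = sqrt(91*(1/248) + (-2 - 2*I*sqrt(2))) = sqrt(91/248 + (-2 - 2*I*sqrt(2))) = sqrt(-405/248 - 2*I*sqrt(2))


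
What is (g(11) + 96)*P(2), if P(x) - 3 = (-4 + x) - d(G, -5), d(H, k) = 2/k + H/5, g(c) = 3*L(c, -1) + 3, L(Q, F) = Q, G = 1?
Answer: 792/5 ≈ 158.40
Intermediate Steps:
g(c) = 3 + 3*c (g(c) = 3*c + 3 = 3 + 3*c)
d(H, k) = 2/k + H/5 (d(H, k) = 2/k + H*(1/5) = 2/k + H/5)
P(x) = -4/5 + x (P(x) = 3 + ((-4 + x) - (2/(-5) + (1/5)*1)) = 3 + ((-4 + x) - (2*(-1/5) + 1/5)) = 3 + ((-4 + x) - (-2/5 + 1/5)) = 3 + ((-4 + x) - 1*(-1/5)) = 3 + ((-4 + x) + 1/5) = 3 + (-19/5 + x) = -4/5 + x)
(g(11) + 96)*P(2) = ((3 + 3*11) + 96)*(-4/5 + 2) = ((3 + 33) + 96)*(6/5) = (36 + 96)*(6/5) = 132*(6/5) = 792/5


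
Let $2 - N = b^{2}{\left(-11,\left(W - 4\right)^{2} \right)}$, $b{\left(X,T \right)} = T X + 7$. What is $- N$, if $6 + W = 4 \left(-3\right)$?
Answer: $28270487$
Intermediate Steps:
$W = -18$ ($W = -6 + 4 \left(-3\right) = -6 - 12 = -18$)
$b{\left(X,T \right)} = 7 + T X$
$N = -28270487$ ($N = 2 - \left(7 + \left(-18 - 4\right)^{2} \left(-11\right)\right)^{2} = 2 - \left(7 + \left(-22\right)^{2} \left(-11\right)\right)^{2} = 2 - \left(7 + 484 \left(-11\right)\right)^{2} = 2 - \left(7 - 5324\right)^{2} = 2 - \left(-5317\right)^{2} = 2 - 28270489 = -28270487$)
$- N = \left(-1\right) \left(-28270487\right) = 28270487$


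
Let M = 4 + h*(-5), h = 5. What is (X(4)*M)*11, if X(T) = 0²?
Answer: 0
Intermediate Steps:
X(T) = 0
M = -21 (M = 4 + 5*(-5) = 4 - 25 = -21)
(X(4)*M)*11 = (0*(-21))*11 = 0*11 = 0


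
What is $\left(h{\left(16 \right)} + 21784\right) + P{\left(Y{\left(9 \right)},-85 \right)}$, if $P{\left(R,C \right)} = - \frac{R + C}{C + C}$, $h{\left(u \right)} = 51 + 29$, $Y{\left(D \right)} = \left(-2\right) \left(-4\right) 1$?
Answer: $\frac{3716803}{170} \approx 21864.0$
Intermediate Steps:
$Y{\left(D \right)} = 8$ ($Y{\left(D \right)} = 8 \cdot 1 = 8$)
$h{\left(u \right)} = 80$
$P{\left(R,C \right)} = - \frac{C + R}{2 C}$
$\left(h{\left(16 \right)} + 21784\right) + P{\left(Y{\left(9 \right)},-85 \right)} = \left(80 + 21784\right) + \frac{\left(-1\right) \left(-85\right) - 8}{2 \left(-85\right)} = 21864 + \frac{1}{2} \left(- \frac{1}{85}\right) \left(85 - 8\right) = 21864 + \frac{1}{2} \left(- \frac{1}{85}\right) 77 = 21864 - \frac{77}{170} = \frac{3716803}{170}$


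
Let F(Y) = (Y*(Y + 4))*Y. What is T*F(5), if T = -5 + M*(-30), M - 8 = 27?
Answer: -237375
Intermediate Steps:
M = 35 (M = 8 + 27 = 35)
F(Y) = Y²*(4 + Y) (F(Y) = (Y*(4 + Y))*Y = Y²*(4 + Y))
T = -1055 (T = -5 + 35*(-30) = -5 - 1050 = -1055)
T*F(5) = -1055*5²*(4 + 5) = -26375*9 = -1055*225 = -237375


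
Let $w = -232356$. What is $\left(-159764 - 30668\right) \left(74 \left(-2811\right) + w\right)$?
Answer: $83860539840$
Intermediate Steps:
$\left(-159764 - 30668\right) \left(74 \left(-2811\right) + w\right) = \left(-159764 - 30668\right) \left(74 \left(-2811\right) - 232356\right) = - 190432 \left(-208014 - 232356\right) = \left(-190432\right) \left(-440370\right) = 83860539840$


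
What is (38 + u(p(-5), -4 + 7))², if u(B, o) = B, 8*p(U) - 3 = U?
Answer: 22801/16 ≈ 1425.1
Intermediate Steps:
p(U) = 3/8 + U/8
(38 + u(p(-5), -4 + 7))² = (38 + (3/8 + (⅛)*(-5)))² = (38 + (3/8 - 5/8))² = (38 - ¼)² = (151/4)² = 22801/16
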